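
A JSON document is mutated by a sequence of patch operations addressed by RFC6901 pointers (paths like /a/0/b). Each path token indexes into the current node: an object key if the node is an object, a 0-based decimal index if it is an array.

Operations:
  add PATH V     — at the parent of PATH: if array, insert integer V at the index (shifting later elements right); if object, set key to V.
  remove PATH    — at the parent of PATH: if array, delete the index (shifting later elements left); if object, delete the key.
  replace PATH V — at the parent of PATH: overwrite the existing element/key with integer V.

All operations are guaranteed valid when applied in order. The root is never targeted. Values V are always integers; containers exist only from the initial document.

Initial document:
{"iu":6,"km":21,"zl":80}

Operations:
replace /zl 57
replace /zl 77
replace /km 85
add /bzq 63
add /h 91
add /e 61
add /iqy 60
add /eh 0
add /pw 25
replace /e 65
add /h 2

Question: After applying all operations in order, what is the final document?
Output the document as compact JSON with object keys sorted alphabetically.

Answer: {"bzq":63,"e":65,"eh":0,"h":2,"iqy":60,"iu":6,"km":85,"pw":25,"zl":77}

Derivation:
After op 1 (replace /zl 57): {"iu":6,"km":21,"zl":57}
After op 2 (replace /zl 77): {"iu":6,"km":21,"zl":77}
After op 3 (replace /km 85): {"iu":6,"km":85,"zl":77}
After op 4 (add /bzq 63): {"bzq":63,"iu":6,"km":85,"zl":77}
After op 5 (add /h 91): {"bzq":63,"h":91,"iu":6,"km":85,"zl":77}
After op 6 (add /e 61): {"bzq":63,"e":61,"h":91,"iu":6,"km":85,"zl":77}
After op 7 (add /iqy 60): {"bzq":63,"e":61,"h":91,"iqy":60,"iu":6,"km":85,"zl":77}
After op 8 (add /eh 0): {"bzq":63,"e":61,"eh":0,"h":91,"iqy":60,"iu":6,"km":85,"zl":77}
After op 9 (add /pw 25): {"bzq":63,"e":61,"eh":0,"h":91,"iqy":60,"iu":6,"km":85,"pw":25,"zl":77}
After op 10 (replace /e 65): {"bzq":63,"e":65,"eh":0,"h":91,"iqy":60,"iu":6,"km":85,"pw":25,"zl":77}
After op 11 (add /h 2): {"bzq":63,"e":65,"eh":0,"h":2,"iqy":60,"iu":6,"km":85,"pw":25,"zl":77}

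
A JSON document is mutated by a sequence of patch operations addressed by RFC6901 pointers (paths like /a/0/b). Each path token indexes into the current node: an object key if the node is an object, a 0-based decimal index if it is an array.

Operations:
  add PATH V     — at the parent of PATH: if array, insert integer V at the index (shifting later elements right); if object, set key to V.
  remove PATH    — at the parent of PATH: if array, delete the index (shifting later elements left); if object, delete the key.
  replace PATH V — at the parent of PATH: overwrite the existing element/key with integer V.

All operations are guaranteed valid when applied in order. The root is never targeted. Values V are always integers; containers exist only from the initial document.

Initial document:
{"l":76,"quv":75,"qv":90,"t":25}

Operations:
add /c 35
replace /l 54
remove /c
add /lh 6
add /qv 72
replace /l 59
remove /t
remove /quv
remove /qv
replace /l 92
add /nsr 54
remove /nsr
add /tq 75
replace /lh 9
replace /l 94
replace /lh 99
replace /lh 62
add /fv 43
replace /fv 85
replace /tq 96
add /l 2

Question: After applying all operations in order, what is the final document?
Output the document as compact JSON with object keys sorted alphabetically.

Answer: {"fv":85,"l":2,"lh":62,"tq":96}

Derivation:
After op 1 (add /c 35): {"c":35,"l":76,"quv":75,"qv":90,"t":25}
After op 2 (replace /l 54): {"c":35,"l":54,"quv":75,"qv":90,"t":25}
After op 3 (remove /c): {"l":54,"quv":75,"qv":90,"t":25}
After op 4 (add /lh 6): {"l":54,"lh":6,"quv":75,"qv":90,"t":25}
After op 5 (add /qv 72): {"l":54,"lh":6,"quv":75,"qv":72,"t":25}
After op 6 (replace /l 59): {"l":59,"lh":6,"quv":75,"qv":72,"t":25}
After op 7 (remove /t): {"l":59,"lh":6,"quv":75,"qv":72}
After op 8 (remove /quv): {"l":59,"lh":6,"qv":72}
After op 9 (remove /qv): {"l":59,"lh":6}
After op 10 (replace /l 92): {"l":92,"lh":6}
After op 11 (add /nsr 54): {"l":92,"lh":6,"nsr":54}
After op 12 (remove /nsr): {"l":92,"lh":6}
After op 13 (add /tq 75): {"l":92,"lh":6,"tq":75}
After op 14 (replace /lh 9): {"l":92,"lh":9,"tq":75}
After op 15 (replace /l 94): {"l":94,"lh":9,"tq":75}
After op 16 (replace /lh 99): {"l":94,"lh":99,"tq":75}
After op 17 (replace /lh 62): {"l":94,"lh":62,"tq":75}
After op 18 (add /fv 43): {"fv":43,"l":94,"lh":62,"tq":75}
After op 19 (replace /fv 85): {"fv":85,"l":94,"lh":62,"tq":75}
After op 20 (replace /tq 96): {"fv":85,"l":94,"lh":62,"tq":96}
After op 21 (add /l 2): {"fv":85,"l":2,"lh":62,"tq":96}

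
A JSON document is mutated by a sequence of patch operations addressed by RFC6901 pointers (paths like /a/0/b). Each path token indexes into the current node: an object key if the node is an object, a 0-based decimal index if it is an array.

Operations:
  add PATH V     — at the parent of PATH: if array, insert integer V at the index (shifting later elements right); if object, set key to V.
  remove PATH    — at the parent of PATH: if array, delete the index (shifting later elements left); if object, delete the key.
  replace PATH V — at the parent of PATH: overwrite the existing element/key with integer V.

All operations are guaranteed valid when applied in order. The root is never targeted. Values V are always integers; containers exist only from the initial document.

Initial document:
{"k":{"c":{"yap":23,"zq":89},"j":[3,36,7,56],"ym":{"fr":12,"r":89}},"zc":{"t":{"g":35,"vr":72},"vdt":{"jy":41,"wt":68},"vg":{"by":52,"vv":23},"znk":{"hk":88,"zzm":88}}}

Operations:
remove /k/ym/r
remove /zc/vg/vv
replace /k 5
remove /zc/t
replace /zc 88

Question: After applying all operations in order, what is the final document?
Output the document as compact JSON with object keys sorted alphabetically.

After op 1 (remove /k/ym/r): {"k":{"c":{"yap":23,"zq":89},"j":[3,36,7,56],"ym":{"fr":12}},"zc":{"t":{"g":35,"vr":72},"vdt":{"jy":41,"wt":68},"vg":{"by":52,"vv":23},"znk":{"hk":88,"zzm":88}}}
After op 2 (remove /zc/vg/vv): {"k":{"c":{"yap":23,"zq":89},"j":[3,36,7,56],"ym":{"fr":12}},"zc":{"t":{"g":35,"vr":72},"vdt":{"jy":41,"wt":68},"vg":{"by":52},"znk":{"hk":88,"zzm":88}}}
After op 3 (replace /k 5): {"k":5,"zc":{"t":{"g":35,"vr":72},"vdt":{"jy":41,"wt":68},"vg":{"by":52},"znk":{"hk":88,"zzm":88}}}
After op 4 (remove /zc/t): {"k":5,"zc":{"vdt":{"jy":41,"wt":68},"vg":{"by":52},"znk":{"hk":88,"zzm":88}}}
After op 5 (replace /zc 88): {"k":5,"zc":88}

Answer: {"k":5,"zc":88}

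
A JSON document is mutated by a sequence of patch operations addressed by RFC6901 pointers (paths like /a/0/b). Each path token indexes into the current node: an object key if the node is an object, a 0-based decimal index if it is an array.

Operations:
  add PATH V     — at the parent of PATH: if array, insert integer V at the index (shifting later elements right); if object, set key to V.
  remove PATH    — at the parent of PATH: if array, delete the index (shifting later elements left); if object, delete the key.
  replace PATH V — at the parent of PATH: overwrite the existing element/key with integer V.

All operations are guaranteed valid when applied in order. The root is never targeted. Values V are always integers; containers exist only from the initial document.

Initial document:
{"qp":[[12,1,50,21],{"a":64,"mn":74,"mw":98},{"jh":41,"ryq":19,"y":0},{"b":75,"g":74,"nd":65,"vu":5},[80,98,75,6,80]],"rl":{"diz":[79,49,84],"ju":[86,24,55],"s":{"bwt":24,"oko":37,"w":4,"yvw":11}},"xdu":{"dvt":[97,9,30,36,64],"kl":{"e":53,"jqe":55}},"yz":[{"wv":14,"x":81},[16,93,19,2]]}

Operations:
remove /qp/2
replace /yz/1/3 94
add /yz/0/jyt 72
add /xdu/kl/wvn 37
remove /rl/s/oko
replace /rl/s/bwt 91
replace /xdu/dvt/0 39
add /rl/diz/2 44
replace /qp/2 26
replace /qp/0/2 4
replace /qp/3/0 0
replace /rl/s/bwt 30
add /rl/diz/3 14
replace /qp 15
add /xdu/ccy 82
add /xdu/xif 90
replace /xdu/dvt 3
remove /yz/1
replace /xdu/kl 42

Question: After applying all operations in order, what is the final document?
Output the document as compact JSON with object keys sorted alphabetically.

After op 1 (remove /qp/2): {"qp":[[12,1,50,21],{"a":64,"mn":74,"mw":98},{"b":75,"g":74,"nd":65,"vu":5},[80,98,75,6,80]],"rl":{"diz":[79,49,84],"ju":[86,24,55],"s":{"bwt":24,"oko":37,"w":4,"yvw":11}},"xdu":{"dvt":[97,9,30,36,64],"kl":{"e":53,"jqe":55}},"yz":[{"wv":14,"x":81},[16,93,19,2]]}
After op 2 (replace /yz/1/3 94): {"qp":[[12,1,50,21],{"a":64,"mn":74,"mw":98},{"b":75,"g":74,"nd":65,"vu":5},[80,98,75,6,80]],"rl":{"diz":[79,49,84],"ju":[86,24,55],"s":{"bwt":24,"oko":37,"w":4,"yvw":11}},"xdu":{"dvt":[97,9,30,36,64],"kl":{"e":53,"jqe":55}},"yz":[{"wv":14,"x":81},[16,93,19,94]]}
After op 3 (add /yz/0/jyt 72): {"qp":[[12,1,50,21],{"a":64,"mn":74,"mw":98},{"b":75,"g":74,"nd":65,"vu":5},[80,98,75,6,80]],"rl":{"diz":[79,49,84],"ju":[86,24,55],"s":{"bwt":24,"oko":37,"w":4,"yvw":11}},"xdu":{"dvt":[97,9,30,36,64],"kl":{"e":53,"jqe":55}},"yz":[{"jyt":72,"wv":14,"x":81},[16,93,19,94]]}
After op 4 (add /xdu/kl/wvn 37): {"qp":[[12,1,50,21],{"a":64,"mn":74,"mw":98},{"b":75,"g":74,"nd":65,"vu":5},[80,98,75,6,80]],"rl":{"diz":[79,49,84],"ju":[86,24,55],"s":{"bwt":24,"oko":37,"w":4,"yvw":11}},"xdu":{"dvt":[97,9,30,36,64],"kl":{"e":53,"jqe":55,"wvn":37}},"yz":[{"jyt":72,"wv":14,"x":81},[16,93,19,94]]}
After op 5 (remove /rl/s/oko): {"qp":[[12,1,50,21],{"a":64,"mn":74,"mw":98},{"b":75,"g":74,"nd":65,"vu":5},[80,98,75,6,80]],"rl":{"diz":[79,49,84],"ju":[86,24,55],"s":{"bwt":24,"w":4,"yvw":11}},"xdu":{"dvt":[97,9,30,36,64],"kl":{"e":53,"jqe":55,"wvn":37}},"yz":[{"jyt":72,"wv":14,"x":81},[16,93,19,94]]}
After op 6 (replace /rl/s/bwt 91): {"qp":[[12,1,50,21],{"a":64,"mn":74,"mw":98},{"b":75,"g":74,"nd":65,"vu":5},[80,98,75,6,80]],"rl":{"diz":[79,49,84],"ju":[86,24,55],"s":{"bwt":91,"w":4,"yvw":11}},"xdu":{"dvt":[97,9,30,36,64],"kl":{"e":53,"jqe":55,"wvn":37}},"yz":[{"jyt":72,"wv":14,"x":81},[16,93,19,94]]}
After op 7 (replace /xdu/dvt/0 39): {"qp":[[12,1,50,21],{"a":64,"mn":74,"mw":98},{"b":75,"g":74,"nd":65,"vu":5},[80,98,75,6,80]],"rl":{"diz":[79,49,84],"ju":[86,24,55],"s":{"bwt":91,"w":4,"yvw":11}},"xdu":{"dvt":[39,9,30,36,64],"kl":{"e":53,"jqe":55,"wvn":37}},"yz":[{"jyt":72,"wv":14,"x":81},[16,93,19,94]]}
After op 8 (add /rl/diz/2 44): {"qp":[[12,1,50,21],{"a":64,"mn":74,"mw":98},{"b":75,"g":74,"nd":65,"vu":5},[80,98,75,6,80]],"rl":{"diz":[79,49,44,84],"ju":[86,24,55],"s":{"bwt":91,"w":4,"yvw":11}},"xdu":{"dvt":[39,9,30,36,64],"kl":{"e":53,"jqe":55,"wvn":37}},"yz":[{"jyt":72,"wv":14,"x":81},[16,93,19,94]]}
After op 9 (replace /qp/2 26): {"qp":[[12,1,50,21],{"a":64,"mn":74,"mw":98},26,[80,98,75,6,80]],"rl":{"diz":[79,49,44,84],"ju":[86,24,55],"s":{"bwt":91,"w":4,"yvw":11}},"xdu":{"dvt":[39,9,30,36,64],"kl":{"e":53,"jqe":55,"wvn":37}},"yz":[{"jyt":72,"wv":14,"x":81},[16,93,19,94]]}
After op 10 (replace /qp/0/2 4): {"qp":[[12,1,4,21],{"a":64,"mn":74,"mw":98},26,[80,98,75,6,80]],"rl":{"diz":[79,49,44,84],"ju":[86,24,55],"s":{"bwt":91,"w":4,"yvw":11}},"xdu":{"dvt":[39,9,30,36,64],"kl":{"e":53,"jqe":55,"wvn":37}},"yz":[{"jyt":72,"wv":14,"x":81},[16,93,19,94]]}
After op 11 (replace /qp/3/0 0): {"qp":[[12,1,4,21],{"a":64,"mn":74,"mw":98},26,[0,98,75,6,80]],"rl":{"diz":[79,49,44,84],"ju":[86,24,55],"s":{"bwt":91,"w":4,"yvw":11}},"xdu":{"dvt":[39,9,30,36,64],"kl":{"e":53,"jqe":55,"wvn":37}},"yz":[{"jyt":72,"wv":14,"x":81},[16,93,19,94]]}
After op 12 (replace /rl/s/bwt 30): {"qp":[[12,1,4,21],{"a":64,"mn":74,"mw":98},26,[0,98,75,6,80]],"rl":{"diz":[79,49,44,84],"ju":[86,24,55],"s":{"bwt":30,"w":4,"yvw":11}},"xdu":{"dvt":[39,9,30,36,64],"kl":{"e":53,"jqe":55,"wvn":37}},"yz":[{"jyt":72,"wv":14,"x":81},[16,93,19,94]]}
After op 13 (add /rl/diz/3 14): {"qp":[[12,1,4,21],{"a":64,"mn":74,"mw":98},26,[0,98,75,6,80]],"rl":{"diz":[79,49,44,14,84],"ju":[86,24,55],"s":{"bwt":30,"w":4,"yvw":11}},"xdu":{"dvt":[39,9,30,36,64],"kl":{"e":53,"jqe":55,"wvn":37}},"yz":[{"jyt":72,"wv":14,"x":81},[16,93,19,94]]}
After op 14 (replace /qp 15): {"qp":15,"rl":{"diz":[79,49,44,14,84],"ju":[86,24,55],"s":{"bwt":30,"w":4,"yvw":11}},"xdu":{"dvt":[39,9,30,36,64],"kl":{"e":53,"jqe":55,"wvn":37}},"yz":[{"jyt":72,"wv":14,"x":81},[16,93,19,94]]}
After op 15 (add /xdu/ccy 82): {"qp":15,"rl":{"diz":[79,49,44,14,84],"ju":[86,24,55],"s":{"bwt":30,"w":4,"yvw":11}},"xdu":{"ccy":82,"dvt":[39,9,30,36,64],"kl":{"e":53,"jqe":55,"wvn":37}},"yz":[{"jyt":72,"wv":14,"x":81},[16,93,19,94]]}
After op 16 (add /xdu/xif 90): {"qp":15,"rl":{"diz":[79,49,44,14,84],"ju":[86,24,55],"s":{"bwt":30,"w":4,"yvw":11}},"xdu":{"ccy":82,"dvt":[39,9,30,36,64],"kl":{"e":53,"jqe":55,"wvn":37},"xif":90},"yz":[{"jyt":72,"wv":14,"x":81},[16,93,19,94]]}
After op 17 (replace /xdu/dvt 3): {"qp":15,"rl":{"diz":[79,49,44,14,84],"ju":[86,24,55],"s":{"bwt":30,"w":4,"yvw":11}},"xdu":{"ccy":82,"dvt":3,"kl":{"e":53,"jqe":55,"wvn":37},"xif":90},"yz":[{"jyt":72,"wv":14,"x":81},[16,93,19,94]]}
After op 18 (remove /yz/1): {"qp":15,"rl":{"diz":[79,49,44,14,84],"ju":[86,24,55],"s":{"bwt":30,"w":4,"yvw":11}},"xdu":{"ccy":82,"dvt":3,"kl":{"e":53,"jqe":55,"wvn":37},"xif":90},"yz":[{"jyt":72,"wv":14,"x":81}]}
After op 19 (replace /xdu/kl 42): {"qp":15,"rl":{"diz":[79,49,44,14,84],"ju":[86,24,55],"s":{"bwt":30,"w":4,"yvw":11}},"xdu":{"ccy":82,"dvt":3,"kl":42,"xif":90},"yz":[{"jyt":72,"wv":14,"x":81}]}

Answer: {"qp":15,"rl":{"diz":[79,49,44,14,84],"ju":[86,24,55],"s":{"bwt":30,"w":4,"yvw":11}},"xdu":{"ccy":82,"dvt":3,"kl":42,"xif":90},"yz":[{"jyt":72,"wv":14,"x":81}]}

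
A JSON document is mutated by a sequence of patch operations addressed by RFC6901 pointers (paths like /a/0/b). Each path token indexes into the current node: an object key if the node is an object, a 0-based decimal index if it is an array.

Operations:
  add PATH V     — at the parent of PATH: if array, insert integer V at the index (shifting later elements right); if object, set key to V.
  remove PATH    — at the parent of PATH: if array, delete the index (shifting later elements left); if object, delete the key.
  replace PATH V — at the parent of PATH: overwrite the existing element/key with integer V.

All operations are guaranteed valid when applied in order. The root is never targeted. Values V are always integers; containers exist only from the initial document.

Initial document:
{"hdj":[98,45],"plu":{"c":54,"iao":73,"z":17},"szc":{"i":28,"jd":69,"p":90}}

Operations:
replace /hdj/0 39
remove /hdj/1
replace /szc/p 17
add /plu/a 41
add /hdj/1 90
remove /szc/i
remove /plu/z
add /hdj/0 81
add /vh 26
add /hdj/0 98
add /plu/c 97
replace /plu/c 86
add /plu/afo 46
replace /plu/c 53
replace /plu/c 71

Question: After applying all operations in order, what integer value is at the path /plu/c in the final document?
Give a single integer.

Answer: 71

Derivation:
After op 1 (replace /hdj/0 39): {"hdj":[39,45],"plu":{"c":54,"iao":73,"z":17},"szc":{"i":28,"jd":69,"p":90}}
After op 2 (remove /hdj/1): {"hdj":[39],"plu":{"c":54,"iao":73,"z":17},"szc":{"i":28,"jd":69,"p":90}}
After op 3 (replace /szc/p 17): {"hdj":[39],"plu":{"c":54,"iao":73,"z":17},"szc":{"i":28,"jd":69,"p":17}}
After op 4 (add /plu/a 41): {"hdj":[39],"plu":{"a":41,"c":54,"iao":73,"z":17},"szc":{"i":28,"jd":69,"p":17}}
After op 5 (add /hdj/1 90): {"hdj":[39,90],"plu":{"a":41,"c":54,"iao":73,"z":17},"szc":{"i":28,"jd":69,"p":17}}
After op 6 (remove /szc/i): {"hdj":[39,90],"plu":{"a":41,"c":54,"iao":73,"z":17},"szc":{"jd":69,"p":17}}
After op 7 (remove /plu/z): {"hdj":[39,90],"plu":{"a":41,"c":54,"iao":73},"szc":{"jd":69,"p":17}}
After op 8 (add /hdj/0 81): {"hdj":[81,39,90],"plu":{"a":41,"c":54,"iao":73},"szc":{"jd":69,"p":17}}
After op 9 (add /vh 26): {"hdj":[81,39,90],"plu":{"a":41,"c":54,"iao":73},"szc":{"jd":69,"p":17},"vh":26}
After op 10 (add /hdj/0 98): {"hdj":[98,81,39,90],"plu":{"a":41,"c":54,"iao":73},"szc":{"jd":69,"p":17},"vh":26}
After op 11 (add /plu/c 97): {"hdj":[98,81,39,90],"plu":{"a":41,"c":97,"iao":73},"szc":{"jd":69,"p":17},"vh":26}
After op 12 (replace /plu/c 86): {"hdj":[98,81,39,90],"plu":{"a":41,"c":86,"iao":73},"szc":{"jd":69,"p":17},"vh":26}
After op 13 (add /plu/afo 46): {"hdj":[98,81,39,90],"plu":{"a":41,"afo":46,"c":86,"iao":73},"szc":{"jd":69,"p":17},"vh":26}
After op 14 (replace /plu/c 53): {"hdj":[98,81,39,90],"plu":{"a":41,"afo":46,"c":53,"iao":73},"szc":{"jd":69,"p":17},"vh":26}
After op 15 (replace /plu/c 71): {"hdj":[98,81,39,90],"plu":{"a":41,"afo":46,"c":71,"iao":73},"szc":{"jd":69,"p":17},"vh":26}
Value at /plu/c: 71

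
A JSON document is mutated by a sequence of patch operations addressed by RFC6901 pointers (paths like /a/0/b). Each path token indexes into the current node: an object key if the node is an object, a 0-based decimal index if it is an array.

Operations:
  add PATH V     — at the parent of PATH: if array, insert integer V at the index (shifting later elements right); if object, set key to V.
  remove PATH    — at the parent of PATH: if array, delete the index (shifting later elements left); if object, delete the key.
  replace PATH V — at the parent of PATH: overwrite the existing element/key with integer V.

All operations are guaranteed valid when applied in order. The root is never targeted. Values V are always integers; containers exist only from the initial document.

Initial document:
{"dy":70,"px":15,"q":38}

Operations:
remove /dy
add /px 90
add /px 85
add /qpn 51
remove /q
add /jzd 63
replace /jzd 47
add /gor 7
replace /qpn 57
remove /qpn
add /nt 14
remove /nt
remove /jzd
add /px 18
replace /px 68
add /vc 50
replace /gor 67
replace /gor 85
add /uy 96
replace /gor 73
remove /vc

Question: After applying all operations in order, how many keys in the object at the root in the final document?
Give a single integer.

Answer: 3

Derivation:
After op 1 (remove /dy): {"px":15,"q":38}
After op 2 (add /px 90): {"px":90,"q":38}
After op 3 (add /px 85): {"px":85,"q":38}
After op 4 (add /qpn 51): {"px":85,"q":38,"qpn":51}
After op 5 (remove /q): {"px":85,"qpn":51}
After op 6 (add /jzd 63): {"jzd":63,"px":85,"qpn":51}
After op 7 (replace /jzd 47): {"jzd":47,"px":85,"qpn":51}
After op 8 (add /gor 7): {"gor":7,"jzd":47,"px":85,"qpn":51}
After op 9 (replace /qpn 57): {"gor":7,"jzd":47,"px":85,"qpn":57}
After op 10 (remove /qpn): {"gor":7,"jzd":47,"px":85}
After op 11 (add /nt 14): {"gor":7,"jzd":47,"nt":14,"px":85}
After op 12 (remove /nt): {"gor":7,"jzd":47,"px":85}
After op 13 (remove /jzd): {"gor":7,"px":85}
After op 14 (add /px 18): {"gor":7,"px":18}
After op 15 (replace /px 68): {"gor":7,"px":68}
After op 16 (add /vc 50): {"gor":7,"px":68,"vc":50}
After op 17 (replace /gor 67): {"gor":67,"px":68,"vc":50}
After op 18 (replace /gor 85): {"gor":85,"px":68,"vc":50}
After op 19 (add /uy 96): {"gor":85,"px":68,"uy":96,"vc":50}
After op 20 (replace /gor 73): {"gor":73,"px":68,"uy":96,"vc":50}
After op 21 (remove /vc): {"gor":73,"px":68,"uy":96}
Size at the root: 3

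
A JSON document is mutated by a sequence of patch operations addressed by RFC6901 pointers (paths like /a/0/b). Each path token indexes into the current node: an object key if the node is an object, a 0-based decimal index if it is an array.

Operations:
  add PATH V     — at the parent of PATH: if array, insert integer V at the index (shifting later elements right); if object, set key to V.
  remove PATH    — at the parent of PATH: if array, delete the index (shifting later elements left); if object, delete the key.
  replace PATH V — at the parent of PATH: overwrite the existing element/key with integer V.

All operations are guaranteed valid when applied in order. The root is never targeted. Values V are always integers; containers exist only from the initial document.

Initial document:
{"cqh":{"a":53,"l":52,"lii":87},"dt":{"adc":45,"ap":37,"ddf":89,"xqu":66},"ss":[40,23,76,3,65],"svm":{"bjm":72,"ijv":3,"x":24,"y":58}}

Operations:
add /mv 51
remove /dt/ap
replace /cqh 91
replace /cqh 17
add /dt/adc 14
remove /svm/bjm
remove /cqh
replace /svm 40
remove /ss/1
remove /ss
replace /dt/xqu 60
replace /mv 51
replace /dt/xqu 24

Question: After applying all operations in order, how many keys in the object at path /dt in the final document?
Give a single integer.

Answer: 3

Derivation:
After op 1 (add /mv 51): {"cqh":{"a":53,"l":52,"lii":87},"dt":{"adc":45,"ap":37,"ddf":89,"xqu":66},"mv":51,"ss":[40,23,76,3,65],"svm":{"bjm":72,"ijv":3,"x":24,"y":58}}
After op 2 (remove /dt/ap): {"cqh":{"a":53,"l":52,"lii":87},"dt":{"adc":45,"ddf":89,"xqu":66},"mv":51,"ss":[40,23,76,3,65],"svm":{"bjm":72,"ijv":3,"x":24,"y":58}}
After op 3 (replace /cqh 91): {"cqh":91,"dt":{"adc":45,"ddf":89,"xqu":66},"mv":51,"ss":[40,23,76,3,65],"svm":{"bjm":72,"ijv":3,"x":24,"y":58}}
After op 4 (replace /cqh 17): {"cqh":17,"dt":{"adc":45,"ddf":89,"xqu":66},"mv":51,"ss":[40,23,76,3,65],"svm":{"bjm":72,"ijv":3,"x":24,"y":58}}
After op 5 (add /dt/adc 14): {"cqh":17,"dt":{"adc":14,"ddf":89,"xqu":66},"mv":51,"ss":[40,23,76,3,65],"svm":{"bjm":72,"ijv":3,"x":24,"y":58}}
After op 6 (remove /svm/bjm): {"cqh":17,"dt":{"adc":14,"ddf":89,"xqu":66},"mv":51,"ss":[40,23,76,3,65],"svm":{"ijv":3,"x":24,"y":58}}
After op 7 (remove /cqh): {"dt":{"adc":14,"ddf":89,"xqu":66},"mv":51,"ss":[40,23,76,3,65],"svm":{"ijv":3,"x":24,"y":58}}
After op 8 (replace /svm 40): {"dt":{"adc":14,"ddf":89,"xqu":66},"mv":51,"ss":[40,23,76,3,65],"svm":40}
After op 9 (remove /ss/1): {"dt":{"adc":14,"ddf":89,"xqu":66},"mv":51,"ss":[40,76,3,65],"svm":40}
After op 10 (remove /ss): {"dt":{"adc":14,"ddf":89,"xqu":66},"mv":51,"svm":40}
After op 11 (replace /dt/xqu 60): {"dt":{"adc":14,"ddf":89,"xqu":60},"mv":51,"svm":40}
After op 12 (replace /mv 51): {"dt":{"adc":14,"ddf":89,"xqu":60},"mv":51,"svm":40}
After op 13 (replace /dt/xqu 24): {"dt":{"adc":14,"ddf":89,"xqu":24},"mv":51,"svm":40}
Size at path /dt: 3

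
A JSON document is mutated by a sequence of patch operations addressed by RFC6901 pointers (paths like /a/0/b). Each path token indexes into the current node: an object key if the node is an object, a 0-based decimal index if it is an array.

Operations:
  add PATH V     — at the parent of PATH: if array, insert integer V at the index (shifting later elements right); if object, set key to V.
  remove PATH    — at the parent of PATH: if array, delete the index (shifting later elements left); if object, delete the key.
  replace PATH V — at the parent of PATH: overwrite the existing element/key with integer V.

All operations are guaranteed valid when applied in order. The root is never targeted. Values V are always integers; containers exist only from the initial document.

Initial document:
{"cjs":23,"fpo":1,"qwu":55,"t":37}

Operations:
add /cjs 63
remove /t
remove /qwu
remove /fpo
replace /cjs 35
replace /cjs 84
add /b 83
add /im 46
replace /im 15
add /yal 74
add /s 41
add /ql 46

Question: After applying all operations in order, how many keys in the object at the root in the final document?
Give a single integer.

After op 1 (add /cjs 63): {"cjs":63,"fpo":1,"qwu":55,"t":37}
After op 2 (remove /t): {"cjs":63,"fpo":1,"qwu":55}
After op 3 (remove /qwu): {"cjs":63,"fpo":1}
After op 4 (remove /fpo): {"cjs":63}
After op 5 (replace /cjs 35): {"cjs":35}
After op 6 (replace /cjs 84): {"cjs":84}
After op 7 (add /b 83): {"b":83,"cjs":84}
After op 8 (add /im 46): {"b":83,"cjs":84,"im":46}
After op 9 (replace /im 15): {"b":83,"cjs":84,"im":15}
After op 10 (add /yal 74): {"b":83,"cjs":84,"im":15,"yal":74}
After op 11 (add /s 41): {"b":83,"cjs":84,"im":15,"s":41,"yal":74}
After op 12 (add /ql 46): {"b":83,"cjs":84,"im":15,"ql":46,"s":41,"yal":74}
Size at the root: 6

Answer: 6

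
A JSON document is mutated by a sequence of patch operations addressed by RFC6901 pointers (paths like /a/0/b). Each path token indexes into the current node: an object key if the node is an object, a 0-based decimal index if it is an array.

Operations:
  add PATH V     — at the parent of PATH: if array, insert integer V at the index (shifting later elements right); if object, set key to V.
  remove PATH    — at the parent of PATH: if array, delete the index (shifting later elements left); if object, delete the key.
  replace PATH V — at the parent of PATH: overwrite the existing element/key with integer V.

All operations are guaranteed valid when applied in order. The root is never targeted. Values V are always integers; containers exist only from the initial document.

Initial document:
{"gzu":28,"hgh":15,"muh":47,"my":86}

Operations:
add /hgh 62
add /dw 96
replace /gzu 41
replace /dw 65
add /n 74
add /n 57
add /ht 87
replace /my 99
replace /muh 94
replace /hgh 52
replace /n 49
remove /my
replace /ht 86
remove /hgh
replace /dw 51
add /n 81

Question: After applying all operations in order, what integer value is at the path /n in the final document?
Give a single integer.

Answer: 81

Derivation:
After op 1 (add /hgh 62): {"gzu":28,"hgh":62,"muh":47,"my":86}
After op 2 (add /dw 96): {"dw":96,"gzu":28,"hgh":62,"muh":47,"my":86}
After op 3 (replace /gzu 41): {"dw":96,"gzu":41,"hgh":62,"muh":47,"my":86}
After op 4 (replace /dw 65): {"dw":65,"gzu":41,"hgh":62,"muh":47,"my":86}
After op 5 (add /n 74): {"dw":65,"gzu":41,"hgh":62,"muh":47,"my":86,"n":74}
After op 6 (add /n 57): {"dw":65,"gzu":41,"hgh":62,"muh":47,"my":86,"n":57}
After op 7 (add /ht 87): {"dw":65,"gzu":41,"hgh":62,"ht":87,"muh":47,"my":86,"n":57}
After op 8 (replace /my 99): {"dw":65,"gzu":41,"hgh":62,"ht":87,"muh":47,"my":99,"n":57}
After op 9 (replace /muh 94): {"dw":65,"gzu":41,"hgh":62,"ht":87,"muh":94,"my":99,"n":57}
After op 10 (replace /hgh 52): {"dw":65,"gzu":41,"hgh":52,"ht":87,"muh":94,"my":99,"n":57}
After op 11 (replace /n 49): {"dw":65,"gzu":41,"hgh":52,"ht":87,"muh":94,"my":99,"n":49}
After op 12 (remove /my): {"dw":65,"gzu":41,"hgh":52,"ht":87,"muh":94,"n":49}
After op 13 (replace /ht 86): {"dw":65,"gzu":41,"hgh":52,"ht":86,"muh":94,"n":49}
After op 14 (remove /hgh): {"dw":65,"gzu":41,"ht":86,"muh":94,"n":49}
After op 15 (replace /dw 51): {"dw":51,"gzu":41,"ht":86,"muh":94,"n":49}
After op 16 (add /n 81): {"dw":51,"gzu":41,"ht":86,"muh":94,"n":81}
Value at /n: 81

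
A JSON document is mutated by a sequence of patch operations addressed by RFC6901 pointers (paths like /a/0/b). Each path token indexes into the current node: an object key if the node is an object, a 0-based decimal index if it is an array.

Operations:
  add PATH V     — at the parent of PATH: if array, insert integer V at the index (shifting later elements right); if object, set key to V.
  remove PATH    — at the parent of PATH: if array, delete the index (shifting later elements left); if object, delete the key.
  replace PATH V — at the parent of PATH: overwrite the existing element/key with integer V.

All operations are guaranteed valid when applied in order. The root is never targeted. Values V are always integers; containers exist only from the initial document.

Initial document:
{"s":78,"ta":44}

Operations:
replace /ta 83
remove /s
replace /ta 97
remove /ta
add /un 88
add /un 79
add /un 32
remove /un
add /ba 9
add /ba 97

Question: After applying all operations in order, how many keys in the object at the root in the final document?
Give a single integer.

Answer: 1

Derivation:
After op 1 (replace /ta 83): {"s":78,"ta":83}
After op 2 (remove /s): {"ta":83}
After op 3 (replace /ta 97): {"ta":97}
After op 4 (remove /ta): {}
After op 5 (add /un 88): {"un":88}
After op 6 (add /un 79): {"un":79}
After op 7 (add /un 32): {"un":32}
After op 8 (remove /un): {}
After op 9 (add /ba 9): {"ba":9}
After op 10 (add /ba 97): {"ba":97}
Size at the root: 1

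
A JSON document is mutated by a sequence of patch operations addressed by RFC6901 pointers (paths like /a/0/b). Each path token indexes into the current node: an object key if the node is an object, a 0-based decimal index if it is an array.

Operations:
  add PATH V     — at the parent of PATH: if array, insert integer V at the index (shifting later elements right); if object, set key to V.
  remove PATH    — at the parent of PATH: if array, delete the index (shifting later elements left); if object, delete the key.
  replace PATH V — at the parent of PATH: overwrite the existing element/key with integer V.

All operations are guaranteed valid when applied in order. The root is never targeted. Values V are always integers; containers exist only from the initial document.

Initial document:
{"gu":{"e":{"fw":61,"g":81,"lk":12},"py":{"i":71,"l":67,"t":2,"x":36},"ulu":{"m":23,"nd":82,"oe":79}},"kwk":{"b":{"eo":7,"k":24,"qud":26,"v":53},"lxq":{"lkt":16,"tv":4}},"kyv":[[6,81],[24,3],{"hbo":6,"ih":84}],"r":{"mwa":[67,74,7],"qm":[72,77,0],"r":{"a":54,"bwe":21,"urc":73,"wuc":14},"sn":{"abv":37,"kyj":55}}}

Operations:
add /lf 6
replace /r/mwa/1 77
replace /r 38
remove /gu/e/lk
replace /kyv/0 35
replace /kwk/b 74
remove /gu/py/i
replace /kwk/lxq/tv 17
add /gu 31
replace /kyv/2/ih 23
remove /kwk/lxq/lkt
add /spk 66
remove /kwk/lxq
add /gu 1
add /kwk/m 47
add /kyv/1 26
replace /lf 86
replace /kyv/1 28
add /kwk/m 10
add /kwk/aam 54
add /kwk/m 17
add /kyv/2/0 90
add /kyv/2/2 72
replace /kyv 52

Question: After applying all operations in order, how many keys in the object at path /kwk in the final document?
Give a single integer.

Answer: 3

Derivation:
After op 1 (add /lf 6): {"gu":{"e":{"fw":61,"g":81,"lk":12},"py":{"i":71,"l":67,"t":2,"x":36},"ulu":{"m":23,"nd":82,"oe":79}},"kwk":{"b":{"eo":7,"k":24,"qud":26,"v":53},"lxq":{"lkt":16,"tv":4}},"kyv":[[6,81],[24,3],{"hbo":6,"ih":84}],"lf":6,"r":{"mwa":[67,74,7],"qm":[72,77,0],"r":{"a":54,"bwe":21,"urc":73,"wuc":14},"sn":{"abv":37,"kyj":55}}}
After op 2 (replace /r/mwa/1 77): {"gu":{"e":{"fw":61,"g":81,"lk":12},"py":{"i":71,"l":67,"t":2,"x":36},"ulu":{"m":23,"nd":82,"oe":79}},"kwk":{"b":{"eo":7,"k":24,"qud":26,"v":53},"lxq":{"lkt":16,"tv":4}},"kyv":[[6,81],[24,3],{"hbo":6,"ih":84}],"lf":6,"r":{"mwa":[67,77,7],"qm":[72,77,0],"r":{"a":54,"bwe":21,"urc":73,"wuc":14},"sn":{"abv":37,"kyj":55}}}
After op 3 (replace /r 38): {"gu":{"e":{"fw":61,"g":81,"lk":12},"py":{"i":71,"l":67,"t":2,"x":36},"ulu":{"m":23,"nd":82,"oe":79}},"kwk":{"b":{"eo":7,"k":24,"qud":26,"v":53},"lxq":{"lkt":16,"tv":4}},"kyv":[[6,81],[24,3],{"hbo":6,"ih":84}],"lf":6,"r":38}
After op 4 (remove /gu/e/lk): {"gu":{"e":{"fw":61,"g":81},"py":{"i":71,"l":67,"t":2,"x":36},"ulu":{"m":23,"nd":82,"oe":79}},"kwk":{"b":{"eo":7,"k":24,"qud":26,"v":53},"lxq":{"lkt":16,"tv":4}},"kyv":[[6,81],[24,3],{"hbo":6,"ih":84}],"lf":6,"r":38}
After op 5 (replace /kyv/0 35): {"gu":{"e":{"fw":61,"g":81},"py":{"i":71,"l":67,"t":2,"x":36},"ulu":{"m":23,"nd":82,"oe":79}},"kwk":{"b":{"eo":7,"k":24,"qud":26,"v":53},"lxq":{"lkt":16,"tv":4}},"kyv":[35,[24,3],{"hbo":6,"ih":84}],"lf":6,"r":38}
After op 6 (replace /kwk/b 74): {"gu":{"e":{"fw":61,"g":81},"py":{"i":71,"l":67,"t":2,"x":36},"ulu":{"m":23,"nd":82,"oe":79}},"kwk":{"b":74,"lxq":{"lkt":16,"tv":4}},"kyv":[35,[24,3],{"hbo":6,"ih":84}],"lf":6,"r":38}
After op 7 (remove /gu/py/i): {"gu":{"e":{"fw":61,"g":81},"py":{"l":67,"t":2,"x":36},"ulu":{"m":23,"nd":82,"oe":79}},"kwk":{"b":74,"lxq":{"lkt":16,"tv":4}},"kyv":[35,[24,3],{"hbo":6,"ih":84}],"lf":6,"r":38}
After op 8 (replace /kwk/lxq/tv 17): {"gu":{"e":{"fw":61,"g":81},"py":{"l":67,"t":2,"x":36},"ulu":{"m":23,"nd":82,"oe":79}},"kwk":{"b":74,"lxq":{"lkt":16,"tv":17}},"kyv":[35,[24,3],{"hbo":6,"ih":84}],"lf":6,"r":38}
After op 9 (add /gu 31): {"gu":31,"kwk":{"b":74,"lxq":{"lkt":16,"tv":17}},"kyv":[35,[24,3],{"hbo":6,"ih":84}],"lf":6,"r":38}
After op 10 (replace /kyv/2/ih 23): {"gu":31,"kwk":{"b":74,"lxq":{"lkt":16,"tv":17}},"kyv":[35,[24,3],{"hbo":6,"ih":23}],"lf":6,"r":38}
After op 11 (remove /kwk/lxq/lkt): {"gu":31,"kwk":{"b":74,"lxq":{"tv":17}},"kyv":[35,[24,3],{"hbo":6,"ih":23}],"lf":6,"r":38}
After op 12 (add /spk 66): {"gu":31,"kwk":{"b":74,"lxq":{"tv":17}},"kyv":[35,[24,3],{"hbo":6,"ih":23}],"lf":6,"r":38,"spk":66}
After op 13 (remove /kwk/lxq): {"gu":31,"kwk":{"b":74},"kyv":[35,[24,3],{"hbo":6,"ih":23}],"lf":6,"r":38,"spk":66}
After op 14 (add /gu 1): {"gu":1,"kwk":{"b":74},"kyv":[35,[24,3],{"hbo":6,"ih":23}],"lf":6,"r":38,"spk":66}
After op 15 (add /kwk/m 47): {"gu":1,"kwk":{"b":74,"m":47},"kyv":[35,[24,3],{"hbo":6,"ih":23}],"lf":6,"r":38,"spk":66}
After op 16 (add /kyv/1 26): {"gu":1,"kwk":{"b":74,"m":47},"kyv":[35,26,[24,3],{"hbo":6,"ih":23}],"lf":6,"r":38,"spk":66}
After op 17 (replace /lf 86): {"gu":1,"kwk":{"b":74,"m":47},"kyv":[35,26,[24,3],{"hbo":6,"ih":23}],"lf":86,"r":38,"spk":66}
After op 18 (replace /kyv/1 28): {"gu":1,"kwk":{"b":74,"m":47},"kyv":[35,28,[24,3],{"hbo":6,"ih":23}],"lf":86,"r":38,"spk":66}
After op 19 (add /kwk/m 10): {"gu":1,"kwk":{"b":74,"m":10},"kyv":[35,28,[24,3],{"hbo":6,"ih":23}],"lf":86,"r":38,"spk":66}
After op 20 (add /kwk/aam 54): {"gu":1,"kwk":{"aam":54,"b":74,"m":10},"kyv":[35,28,[24,3],{"hbo":6,"ih":23}],"lf":86,"r":38,"spk":66}
After op 21 (add /kwk/m 17): {"gu":1,"kwk":{"aam":54,"b":74,"m":17},"kyv":[35,28,[24,3],{"hbo":6,"ih":23}],"lf":86,"r":38,"spk":66}
After op 22 (add /kyv/2/0 90): {"gu":1,"kwk":{"aam":54,"b":74,"m":17},"kyv":[35,28,[90,24,3],{"hbo":6,"ih":23}],"lf":86,"r":38,"spk":66}
After op 23 (add /kyv/2/2 72): {"gu":1,"kwk":{"aam":54,"b":74,"m":17},"kyv":[35,28,[90,24,72,3],{"hbo":6,"ih":23}],"lf":86,"r":38,"spk":66}
After op 24 (replace /kyv 52): {"gu":1,"kwk":{"aam":54,"b":74,"m":17},"kyv":52,"lf":86,"r":38,"spk":66}
Size at path /kwk: 3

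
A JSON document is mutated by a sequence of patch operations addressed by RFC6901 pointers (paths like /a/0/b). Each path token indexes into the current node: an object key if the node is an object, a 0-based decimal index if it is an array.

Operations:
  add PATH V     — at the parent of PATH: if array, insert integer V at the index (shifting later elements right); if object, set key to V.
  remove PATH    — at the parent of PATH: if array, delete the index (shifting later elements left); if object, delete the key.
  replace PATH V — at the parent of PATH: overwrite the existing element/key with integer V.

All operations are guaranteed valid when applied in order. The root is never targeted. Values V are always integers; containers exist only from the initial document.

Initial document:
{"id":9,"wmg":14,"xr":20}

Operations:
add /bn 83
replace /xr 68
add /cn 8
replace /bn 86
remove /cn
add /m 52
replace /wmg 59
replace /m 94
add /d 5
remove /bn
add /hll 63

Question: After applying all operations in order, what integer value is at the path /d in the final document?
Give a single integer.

After op 1 (add /bn 83): {"bn":83,"id":9,"wmg":14,"xr":20}
After op 2 (replace /xr 68): {"bn":83,"id":9,"wmg":14,"xr":68}
After op 3 (add /cn 8): {"bn":83,"cn":8,"id":9,"wmg":14,"xr":68}
After op 4 (replace /bn 86): {"bn":86,"cn":8,"id":9,"wmg":14,"xr":68}
After op 5 (remove /cn): {"bn":86,"id":9,"wmg":14,"xr":68}
After op 6 (add /m 52): {"bn":86,"id":9,"m":52,"wmg":14,"xr":68}
After op 7 (replace /wmg 59): {"bn":86,"id":9,"m":52,"wmg":59,"xr":68}
After op 8 (replace /m 94): {"bn":86,"id":9,"m":94,"wmg":59,"xr":68}
After op 9 (add /d 5): {"bn":86,"d":5,"id":9,"m":94,"wmg":59,"xr":68}
After op 10 (remove /bn): {"d":5,"id":9,"m":94,"wmg":59,"xr":68}
After op 11 (add /hll 63): {"d":5,"hll":63,"id":9,"m":94,"wmg":59,"xr":68}
Value at /d: 5

Answer: 5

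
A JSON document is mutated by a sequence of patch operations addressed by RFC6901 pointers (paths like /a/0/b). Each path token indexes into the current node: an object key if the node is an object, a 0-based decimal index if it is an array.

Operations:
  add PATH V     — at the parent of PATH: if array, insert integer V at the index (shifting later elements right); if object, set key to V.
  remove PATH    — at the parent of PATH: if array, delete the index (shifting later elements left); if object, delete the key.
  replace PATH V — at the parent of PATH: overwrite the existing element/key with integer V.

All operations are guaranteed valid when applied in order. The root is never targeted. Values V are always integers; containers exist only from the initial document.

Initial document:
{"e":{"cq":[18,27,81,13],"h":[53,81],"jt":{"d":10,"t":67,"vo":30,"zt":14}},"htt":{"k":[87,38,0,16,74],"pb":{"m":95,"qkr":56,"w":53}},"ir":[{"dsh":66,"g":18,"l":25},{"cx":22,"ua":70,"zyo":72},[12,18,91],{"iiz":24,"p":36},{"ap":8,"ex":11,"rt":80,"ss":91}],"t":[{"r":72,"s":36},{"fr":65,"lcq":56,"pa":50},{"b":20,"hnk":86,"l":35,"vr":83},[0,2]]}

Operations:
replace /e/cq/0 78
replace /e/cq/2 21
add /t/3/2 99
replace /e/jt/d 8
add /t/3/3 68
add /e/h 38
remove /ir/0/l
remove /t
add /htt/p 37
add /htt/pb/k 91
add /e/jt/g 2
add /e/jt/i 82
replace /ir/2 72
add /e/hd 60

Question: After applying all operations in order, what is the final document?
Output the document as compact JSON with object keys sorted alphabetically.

After op 1 (replace /e/cq/0 78): {"e":{"cq":[78,27,81,13],"h":[53,81],"jt":{"d":10,"t":67,"vo":30,"zt":14}},"htt":{"k":[87,38,0,16,74],"pb":{"m":95,"qkr":56,"w":53}},"ir":[{"dsh":66,"g":18,"l":25},{"cx":22,"ua":70,"zyo":72},[12,18,91],{"iiz":24,"p":36},{"ap":8,"ex":11,"rt":80,"ss":91}],"t":[{"r":72,"s":36},{"fr":65,"lcq":56,"pa":50},{"b":20,"hnk":86,"l":35,"vr":83},[0,2]]}
After op 2 (replace /e/cq/2 21): {"e":{"cq":[78,27,21,13],"h":[53,81],"jt":{"d":10,"t":67,"vo":30,"zt":14}},"htt":{"k":[87,38,0,16,74],"pb":{"m":95,"qkr":56,"w":53}},"ir":[{"dsh":66,"g":18,"l":25},{"cx":22,"ua":70,"zyo":72},[12,18,91],{"iiz":24,"p":36},{"ap":8,"ex":11,"rt":80,"ss":91}],"t":[{"r":72,"s":36},{"fr":65,"lcq":56,"pa":50},{"b":20,"hnk":86,"l":35,"vr":83},[0,2]]}
After op 3 (add /t/3/2 99): {"e":{"cq":[78,27,21,13],"h":[53,81],"jt":{"d":10,"t":67,"vo":30,"zt":14}},"htt":{"k":[87,38,0,16,74],"pb":{"m":95,"qkr":56,"w":53}},"ir":[{"dsh":66,"g":18,"l":25},{"cx":22,"ua":70,"zyo":72},[12,18,91],{"iiz":24,"p":36},{"ap":8,"ex":11,"rt":80,"ss":91}],"t":[{"r":72,"s":36},{"fr":65,"lcq":56,"pa":50},{"b":20,"hnk":86,"l":35,"vr":83},[0,2,99]]}
After op 4 (replace /e/jt/d 8): {"e":{"cq":[78,27,21,13],"h":[53,81],"jt":{"d":8,"t":67,"vo":30,"zt":14}},"htt":{"k":[87,38,0,16,74],"pb":{"m":95,"qkr":56,"w":53}},"ir":[{"dsh":66,"g":18,"l":25},{"cx":22,"ua":70,"zyo":72},[12,18,91],{"iiz":24,"p":36},{"ap":8,"ex":11,"rt":80,"ss":91}],"t":[{"r":72,"s":36},{"fr":65,"lcq":56,"pa":50},{"b":20,"hnk":86,"l":35,"vr":83},[0,2,99]]}
After op 5 (add /t/3/3 68): {"e":{"cq":[78,27,21,13],"h":[53,81],"jt":{"d":8,"t":67,"vo":30,"zt":14}},"htt":{"k":[87,38,0,16,74],"pb":{"m":95,"qkr":56,"w":53}},"ir":[{"dsh":66,"g":18,"l":25},{"cx":22,"ua":70,"zyo":72},[12,18,91],{"iiz":24,"p":36},{"ap":8,"ex":11,"rt":80,"ss":91}],"t":[{"r":72,"s":36},{"fr":65,"lcq":56,"pa":50},{"b":20,"hnk":86,"l":35,"vr":83},[0,2,99,68]]}
After op 6 (add /e/h 38): {"e":{"cq":[78,27,21,13],"h":38,"jt":{"d":8,"t":67,"vo":30,"zt":14}},"htt":{"k":[87,38,0,16,74],"pb":{"m":95,"qkr":56,"w":53}},"ir":[{"dsh":66,"g":18,"l":25},{"cx":22,"ua":70,"zyo":72},[12,18,91],{"iiz":24,"p":36},{"ap":8,"ex":11,"rt":80,"ss":91}],"t":[{"r":72,"s":36},{"fr":65,"lcq":56,"pa":50},{"b":20,"hnk":86,"l":35,"vr":83},[0,2,99,68]]}
After op 7 (remove /ir/0/l): {"e":{"cq":[78,27,21,13],"h":38,"jt":{"d":8,"t":67,"vo":30,"zt":14}},"htt":{"k":[87,38,0,16,74],"pb":{"m":95,"qkr":56,"w":53}},"ir":[{"dsh":66,"g":18},{"cx":22,"ua":70,"zyo":72},[12,18,91],{"iiz":24,"p":36},{"ap":8,"ex":11,"rt":80,"ss":91}],"t":[{"r":72,"s":36},{"fr":65,"lcq":56,"pa":50},{"b":20,"hnk":86,"l":35,"vr":83},[0,2,99,68]]}
After op 8 (remove /t): {"e":{"cq":[78,27,21,13],"h":38,"jt":{"d":8,"t":67,"vo":30,"zt":14}},"htt":{"k":[87,38,0,16,74],"pb":{"m":95,"qkr":56,"w":53}},"ir":[{"dsh":66,"g":18},{"cx":22,"ua":70,"zyo":72},[12,18,91],{"iiz":24,"p":36},{"ap":8,"ex":11,"rt":80,"ss":91}]}
After op 9 (add /htt/p 37): {"e":{"cq":[78,27,21,13],"h":38,"jt":{"d":8,"t":67,"vo":30,"zt":14}},"htt":{"k":[87,38,0,16,74],"p":37,"pb":{"m":95,"qkr":56,"w":53}},"ir":[{"dsh":66,"g":18},{"cx":22,"ua":70,"zyo":72},[12,18,91],{"iiz":24,"p":36},{"ap":8,"ex":11,"rt":80,"ss":91}]}
After op 10 (add /htt/pb/k 91): {"e":{"cq":[78,27,21,13],"h":38,"jt":{"d":8,"t":67,"vo":30,"zt":14}},"htt":{"k":[87,38,0,16,74],"p":37,"pb":{"k":91,"m":95,"qkr":56,"w":53}},"ir":[{"dsh":66,"g":18},{"cx":22,"ua":70,"zyo":72},[12,18,91],{"iiz":24,"p":36},{"ap":8,"ex":11,"rt":80,"ss":91}]}
After op 11 (add /e/jt/g 2): {"e":{"cq":[78,27,21,13],"h":38,"jt":{"d":8,"g":2,"t":67,"vo":30,"zt":14}},"htt":{"k":[87,38,0,16,74],"p":37,"pb":{"k":91,"m":95,"qkr":56,"w":53}},"ir":[{"dsh":66,"g":18},{"cx":22,"ua":70,"zyo":72},[12,18,91],{"iiz":24,"p":36},{"ap":8,"ex":11,"rt":80,"ss":91}]}
After op 12 (add /e/jt/i 82): {"e":{"cq":[78,27,21,13],"h":38,"jt":{"d":8,"g":2,"i":82,"t":67,"vo":30,"zt":14}},"htt":{"k":[87,38,0,16,74],"p":37,"pb":{"k":91,"m":95,"qkr":56,"w":53}},"ir":[{"dsh":66,"g":18},{"cx":22,"ua":70,"zyo":72},[12,18,91],{"iiz":24,"p":36},{"ap":8,"ex":11,"rt":80,"ss":91}]}
After op 13 (replace /ir/2 72): {"e":{"cq":[78,27,21,13],"h":38,"jt":{"d":8,"g":2,"i":82,"t":67,"vo":30,"zt":14}},"htt":{"k":[87,38,0,16,74],"p":37,"pb":{"k":91,"m":95,"qkr":56,"w":53}},"ir":[{"dsh":66,"g":18},{"cx":22,"ua":70,"zyo":72},72,{"iiz":24,"p":36},{"ap":8,"ex":11,"rt":80,"ss":91}]}
After op 14 (add /e/hd 60): {"e":{"cq":[78,27,21,13],"h":38,"hd":60,"jt":{"d":8,"g":2,"i":82,"t":67,"vo":30,"zt":14}},"htt":{"k":[87,38,0,16,74],"p":37,"pb":{"k":91,"m":95,"qkr":56,"w":53}},"ir":[{"dsh":66,"g":18},{"cx":22,"ua":70,"zyo":72},72,{"iiz":24,"p":36},{"ap":8,"ex":11,"rt":80,"ss":91}]}

Answer: {"e":{"cq":[78,27,21,13],"h":38,"hd":60,"jt":{"d":8,"g":2,"i":82,"t":67,"vo":30,"zt":14}},"htt":{"k":[87,38,0,16,74],"p":37,"pb":{"k":91,"m":95,"qkr":56,"w":53}},"ir":[{"dsh":66,"g":18},{"cx":22,"ua":70,"zyo":72},72,{"iiz":24,"p":36},{"ap":8,"ex":11,"rt":80,"ss":91}]}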